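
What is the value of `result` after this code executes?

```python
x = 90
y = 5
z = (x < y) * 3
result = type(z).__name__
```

x is int; y is int; z is int; result = 'int'

'int'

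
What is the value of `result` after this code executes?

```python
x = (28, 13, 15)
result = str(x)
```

x = (28, 13, 15); result = '(28, 13, 15)'

'(28, 13, 15)'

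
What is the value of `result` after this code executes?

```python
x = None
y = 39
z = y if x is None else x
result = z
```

x = None; y = 39; z = 39; result = 39

39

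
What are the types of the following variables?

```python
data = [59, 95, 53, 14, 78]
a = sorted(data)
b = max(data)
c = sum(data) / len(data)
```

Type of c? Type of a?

int / int = float; sorted() returns list

float, list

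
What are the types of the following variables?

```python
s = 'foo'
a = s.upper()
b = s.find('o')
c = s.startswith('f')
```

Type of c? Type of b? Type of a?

startswith() returns bool; find() returns int; upper() returns str

bool, int, str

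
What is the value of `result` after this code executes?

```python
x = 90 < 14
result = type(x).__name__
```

x is bool; result = 'bool'

'bool'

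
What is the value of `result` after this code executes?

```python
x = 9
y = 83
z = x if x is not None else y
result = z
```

x = 9; y = 83; z = 9; result = 9

9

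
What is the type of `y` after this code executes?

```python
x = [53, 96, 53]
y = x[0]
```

Indexing list[int] returns int

int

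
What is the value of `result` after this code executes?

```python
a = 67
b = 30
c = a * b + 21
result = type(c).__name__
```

a is int; b is int; c is int; result = 'int'

'int'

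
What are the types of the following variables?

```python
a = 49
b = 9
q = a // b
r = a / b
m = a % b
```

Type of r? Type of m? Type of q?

/ returns float; % of ints returns int; // returns int

float, int, int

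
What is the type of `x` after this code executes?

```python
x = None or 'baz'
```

'or' with None returns the other truthy value (str)

str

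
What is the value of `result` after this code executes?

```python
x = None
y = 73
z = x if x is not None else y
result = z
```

x = None; y = 73; z = 73; result = 73

73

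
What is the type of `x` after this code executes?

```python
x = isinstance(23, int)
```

isinstance() returns bool

bool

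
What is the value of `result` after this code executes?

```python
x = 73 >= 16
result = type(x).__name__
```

x is bool; result = 'bool'

'bool'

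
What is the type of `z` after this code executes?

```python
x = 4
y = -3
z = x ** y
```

int ** negative = float

float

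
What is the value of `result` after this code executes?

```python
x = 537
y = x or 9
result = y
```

x = 537; y = 537; result = 537

537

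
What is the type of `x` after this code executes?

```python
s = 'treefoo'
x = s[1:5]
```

Slicing a str returns str

str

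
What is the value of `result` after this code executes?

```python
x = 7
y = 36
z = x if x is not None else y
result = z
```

x = 7; y = 36; z = 7; result = 7

7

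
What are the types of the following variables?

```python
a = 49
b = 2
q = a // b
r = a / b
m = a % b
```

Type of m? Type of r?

% of ints returns int; / returns float

int, float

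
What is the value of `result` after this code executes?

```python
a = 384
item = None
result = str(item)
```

a = 384; item = None; result = 'None'

'None'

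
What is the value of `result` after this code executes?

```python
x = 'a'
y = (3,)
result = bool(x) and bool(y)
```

x = 'a'; y = (3,); result = True

True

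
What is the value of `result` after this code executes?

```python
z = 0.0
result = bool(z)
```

z = 0.0; result = False

False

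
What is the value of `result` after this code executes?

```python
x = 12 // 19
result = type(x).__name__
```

x is int; result = 'int'

'int'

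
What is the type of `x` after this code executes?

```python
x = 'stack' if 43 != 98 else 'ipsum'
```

Both branches of conditional are str

str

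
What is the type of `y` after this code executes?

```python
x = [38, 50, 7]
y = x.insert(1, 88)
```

list.insert() returns None

NoneType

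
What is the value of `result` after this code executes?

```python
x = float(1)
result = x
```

x = 1.0; result = 1.0

1.0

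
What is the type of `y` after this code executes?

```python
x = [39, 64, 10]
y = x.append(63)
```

list.append() returns None (mutates in place)

NoneType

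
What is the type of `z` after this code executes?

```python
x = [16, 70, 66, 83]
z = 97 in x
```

'in' operator returns bool

bool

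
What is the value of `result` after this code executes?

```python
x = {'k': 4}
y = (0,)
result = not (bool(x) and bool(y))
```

x = {'k': 4}; y = (0,); result = False

False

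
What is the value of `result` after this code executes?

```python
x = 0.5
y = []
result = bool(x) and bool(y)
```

x = 0.5; y = []; result = False

False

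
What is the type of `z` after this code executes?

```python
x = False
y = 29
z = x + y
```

bool + int = int (bool is subclass of int)

int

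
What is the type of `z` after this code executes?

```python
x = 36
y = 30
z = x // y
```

int // int = int

int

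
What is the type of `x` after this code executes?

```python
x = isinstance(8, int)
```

isinstance() returns bool

bool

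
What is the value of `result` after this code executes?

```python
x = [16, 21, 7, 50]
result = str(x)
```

x = [16, 21, 7, 50]; result = '[16, 21, 7, 50]'

'[16, 21, 7, 50]'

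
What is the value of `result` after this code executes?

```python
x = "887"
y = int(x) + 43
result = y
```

x = '887'; y = 930; result = 930

930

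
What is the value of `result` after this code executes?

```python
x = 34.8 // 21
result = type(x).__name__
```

x is float; result = 'float'

'float'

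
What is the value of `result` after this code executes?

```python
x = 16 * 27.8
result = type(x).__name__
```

x is float; result = 'float'

'float'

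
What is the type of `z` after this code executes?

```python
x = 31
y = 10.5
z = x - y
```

int - float = float

float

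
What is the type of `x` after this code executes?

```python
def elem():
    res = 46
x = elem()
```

Function without return returns None

NoneType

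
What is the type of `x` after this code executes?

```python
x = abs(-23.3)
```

abs() of float returns float

float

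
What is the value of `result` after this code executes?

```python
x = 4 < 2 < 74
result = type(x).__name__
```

x is bool; result = 'bool'

'bool'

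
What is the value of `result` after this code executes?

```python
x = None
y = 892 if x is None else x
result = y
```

x = None; y = 892; result = 892

892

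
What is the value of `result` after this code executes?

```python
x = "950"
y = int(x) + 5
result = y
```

x = '950'; y = 955; result = 955

955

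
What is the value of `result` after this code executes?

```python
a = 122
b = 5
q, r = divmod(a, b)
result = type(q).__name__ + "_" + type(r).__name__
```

a is int; b is int; q is int; r is int; result = 'int_int'

'int_int'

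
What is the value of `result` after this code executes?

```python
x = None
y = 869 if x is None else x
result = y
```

x = None; y = 869; result = 869

869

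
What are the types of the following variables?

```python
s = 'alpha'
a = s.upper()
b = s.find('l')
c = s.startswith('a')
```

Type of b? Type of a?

find() returns int; upper() returns str

int, str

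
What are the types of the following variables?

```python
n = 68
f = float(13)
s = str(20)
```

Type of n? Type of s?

n is assigned a bare integer (no decimal point), so it is an int; s is assigned the result of calling str(), which returns a str

int, str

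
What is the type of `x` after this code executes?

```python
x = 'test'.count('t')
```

str.count() returns int

int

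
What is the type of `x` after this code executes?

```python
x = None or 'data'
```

'or' with None returns the other truthy value (str)

str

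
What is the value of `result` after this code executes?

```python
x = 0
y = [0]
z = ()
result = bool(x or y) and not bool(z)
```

x = 0; y = [0]; z = (); result = True

True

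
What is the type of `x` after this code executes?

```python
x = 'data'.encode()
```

str.encode() returns bytes

bytes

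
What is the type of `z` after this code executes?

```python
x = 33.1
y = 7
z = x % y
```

float % int = float

float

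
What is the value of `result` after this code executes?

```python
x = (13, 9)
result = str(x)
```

x = (13, 9); result = '(13, 9)'

'(13, 9)'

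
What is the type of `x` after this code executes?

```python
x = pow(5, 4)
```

pow(int, int) returns int

int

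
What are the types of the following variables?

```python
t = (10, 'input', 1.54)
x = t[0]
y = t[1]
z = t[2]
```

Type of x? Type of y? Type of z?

tuple[0] is int; tuple[1] is str; tuple[2] is float

int, str, float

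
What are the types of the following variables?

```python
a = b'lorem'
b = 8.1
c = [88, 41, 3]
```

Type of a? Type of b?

a is assigned a bytes literal (b'...' prefix); b is assigned a number with a decimal point, so it is a float

bytes, float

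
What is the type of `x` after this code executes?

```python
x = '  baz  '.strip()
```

str.strip() returns str

str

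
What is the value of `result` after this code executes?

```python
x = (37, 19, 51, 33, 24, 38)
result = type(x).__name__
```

x is tuple; result = 'tuple'

'tuple'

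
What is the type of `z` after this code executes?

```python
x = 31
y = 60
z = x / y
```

int / int = float

float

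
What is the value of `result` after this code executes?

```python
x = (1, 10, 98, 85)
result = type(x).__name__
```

x is tuple; result = 'tuple'

'tuple'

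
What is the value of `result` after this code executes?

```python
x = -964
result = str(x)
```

x = -964; result = '-964'

'-964'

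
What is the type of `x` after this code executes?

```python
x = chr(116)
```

chr() returns str (single char)

str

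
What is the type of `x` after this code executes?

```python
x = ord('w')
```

ord() returns int (code point)

int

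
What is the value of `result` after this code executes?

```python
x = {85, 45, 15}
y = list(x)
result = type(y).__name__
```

x is set; y is list; result = 'list'

'list'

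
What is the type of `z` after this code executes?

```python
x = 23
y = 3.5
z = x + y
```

int + float = float

float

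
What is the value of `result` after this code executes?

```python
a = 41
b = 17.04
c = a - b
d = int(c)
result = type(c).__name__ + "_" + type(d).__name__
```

a is int; b is float; c is float; d is int; result = 'float_int'

'float_int'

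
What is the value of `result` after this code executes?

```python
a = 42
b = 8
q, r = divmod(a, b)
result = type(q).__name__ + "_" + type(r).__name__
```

a is int; b is int; q is int; r is int; result = 'int_int'

'int_int'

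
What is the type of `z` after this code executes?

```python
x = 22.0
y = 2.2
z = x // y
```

float // float = float

float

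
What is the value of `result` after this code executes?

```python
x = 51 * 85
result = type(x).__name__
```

x is int; result = 'int'

'int'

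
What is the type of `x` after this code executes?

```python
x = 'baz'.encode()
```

str.encode() returns bytes

bytes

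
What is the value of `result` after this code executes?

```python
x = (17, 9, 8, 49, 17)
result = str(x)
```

x = (17, 9, 8, 49, 17); result = '(17, 9, 8, 49, 17)'

'(17, 9, 8, 49, 17)'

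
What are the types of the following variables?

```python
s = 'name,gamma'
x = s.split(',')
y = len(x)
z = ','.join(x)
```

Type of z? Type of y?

str.join() returns str; len() returns int

str, int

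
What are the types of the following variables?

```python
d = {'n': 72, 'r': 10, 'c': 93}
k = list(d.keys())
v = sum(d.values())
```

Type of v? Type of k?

sum of ints is int; list() converts to list

int, list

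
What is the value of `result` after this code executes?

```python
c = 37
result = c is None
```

c = 37; result = False

False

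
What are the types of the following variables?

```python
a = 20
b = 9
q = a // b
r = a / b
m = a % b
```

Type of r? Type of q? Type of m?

/ returns float; // returns int; % of ints returns int

float, int, int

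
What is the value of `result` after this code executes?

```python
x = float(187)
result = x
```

x = 187.0; result = 187.0

187.0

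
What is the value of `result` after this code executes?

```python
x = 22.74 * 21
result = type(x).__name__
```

x is float; result = 'float'

'float'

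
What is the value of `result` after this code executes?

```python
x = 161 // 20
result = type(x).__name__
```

x is int; result = 'int'

'int'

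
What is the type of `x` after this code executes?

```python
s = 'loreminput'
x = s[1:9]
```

Slicing a str returns str

str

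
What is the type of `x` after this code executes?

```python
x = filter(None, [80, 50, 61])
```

filter() returns a filter object

filter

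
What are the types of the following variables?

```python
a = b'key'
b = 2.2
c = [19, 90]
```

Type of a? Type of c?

a is assigned a bytes literal (b'...' prefix); c is assigned a list literal (square brackets)

bytes, list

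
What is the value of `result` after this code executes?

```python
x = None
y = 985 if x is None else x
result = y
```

x = None; y = 985; result = 985

985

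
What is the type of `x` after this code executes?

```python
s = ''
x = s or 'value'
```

'or' returns first truthy value (str)

str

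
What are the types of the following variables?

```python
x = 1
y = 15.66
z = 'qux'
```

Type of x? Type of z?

x is assigned a bare integer (no decimal point), so it is an int; z is assigned a quoted string literal, so it is a str

int, str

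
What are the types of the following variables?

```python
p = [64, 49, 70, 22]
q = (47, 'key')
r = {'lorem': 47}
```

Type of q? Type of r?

q is assigned a tuple (parenthesized, comma-separated values); r is assigned a dict literal ({key: value})

tuple, dict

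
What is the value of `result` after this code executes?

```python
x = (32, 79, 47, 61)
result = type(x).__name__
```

x is tuple; result = 'tuple'

'tuple'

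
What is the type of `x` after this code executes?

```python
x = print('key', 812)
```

print() returns None

NoneType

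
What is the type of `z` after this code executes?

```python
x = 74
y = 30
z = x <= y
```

Comparison returns bool

bool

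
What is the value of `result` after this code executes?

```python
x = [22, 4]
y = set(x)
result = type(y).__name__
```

x is list; y is set; result = 'set'

'set'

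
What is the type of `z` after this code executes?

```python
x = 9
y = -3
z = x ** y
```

int ** negative = float

float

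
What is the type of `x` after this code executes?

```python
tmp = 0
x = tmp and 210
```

'and' returns first falsy value (0 is int)

int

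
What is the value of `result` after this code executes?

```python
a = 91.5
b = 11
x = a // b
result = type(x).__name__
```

a is float; b is int; x is float; result = 'float'

'float'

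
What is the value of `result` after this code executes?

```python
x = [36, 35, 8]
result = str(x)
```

x = [36, 35, 8]; result = '[36, 35, 8]'

'[36, 35, 8]'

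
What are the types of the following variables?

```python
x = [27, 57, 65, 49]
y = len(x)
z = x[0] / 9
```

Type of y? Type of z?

len() returns int; int / int = float

int, float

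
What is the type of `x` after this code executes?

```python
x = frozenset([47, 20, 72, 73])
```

frozenset() returns frozenset

frozenset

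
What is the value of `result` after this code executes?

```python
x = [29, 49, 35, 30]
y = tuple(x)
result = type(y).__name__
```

x is list; y is tuple; result = 'tuple'

'tuple'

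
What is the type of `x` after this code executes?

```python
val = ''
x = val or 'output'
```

'or' returns first truthy value (str)

str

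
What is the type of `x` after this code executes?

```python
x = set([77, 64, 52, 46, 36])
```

set() constructor returns set

set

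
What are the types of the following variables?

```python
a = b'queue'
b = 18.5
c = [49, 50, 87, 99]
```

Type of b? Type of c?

b is assigned a number with a decimal point, so it is a float; c is assigned a list literal (square brackets)

float, list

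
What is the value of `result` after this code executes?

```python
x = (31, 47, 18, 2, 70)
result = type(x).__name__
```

x is tuple; result = 'tuple'

'tuple'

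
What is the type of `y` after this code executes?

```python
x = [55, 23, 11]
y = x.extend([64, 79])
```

list.extend() returns None

NoneType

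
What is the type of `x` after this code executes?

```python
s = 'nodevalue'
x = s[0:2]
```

Slicing a str returns str

str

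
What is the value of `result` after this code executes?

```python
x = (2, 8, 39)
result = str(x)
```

x = (2, 8, 39); result = '(2, 8, 39)'

'(2, 8, 39)'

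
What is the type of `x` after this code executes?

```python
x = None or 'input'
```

'or' with None returns the other truthy value (str)

str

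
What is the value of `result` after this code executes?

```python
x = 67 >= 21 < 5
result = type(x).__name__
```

x is bool; result = 'bool'

'bool'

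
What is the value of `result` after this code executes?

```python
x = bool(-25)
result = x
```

x = True; result = True

True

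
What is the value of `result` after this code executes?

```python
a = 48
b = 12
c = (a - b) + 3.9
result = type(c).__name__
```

a is int; b is int; c is float; result = 'float'

'float'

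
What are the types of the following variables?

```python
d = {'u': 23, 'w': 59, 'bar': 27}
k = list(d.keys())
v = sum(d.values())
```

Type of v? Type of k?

sum of ints is int; list() converts to list

int, list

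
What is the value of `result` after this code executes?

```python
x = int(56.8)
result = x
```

x = 56; result = 56

56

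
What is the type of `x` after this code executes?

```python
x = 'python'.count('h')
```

str.count() returns int

int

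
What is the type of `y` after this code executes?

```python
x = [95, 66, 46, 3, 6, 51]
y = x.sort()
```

list.sort() returns None (mutates in place)

NoneType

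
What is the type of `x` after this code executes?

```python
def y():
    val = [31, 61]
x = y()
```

Function without return returns None

NoneType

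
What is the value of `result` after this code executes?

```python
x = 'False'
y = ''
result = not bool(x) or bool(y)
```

x = 'False'; y = ''; result = False

False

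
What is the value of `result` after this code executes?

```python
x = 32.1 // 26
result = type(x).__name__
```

x is float; result = 'float'

'float'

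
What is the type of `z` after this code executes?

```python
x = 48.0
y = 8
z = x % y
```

float % int = float

float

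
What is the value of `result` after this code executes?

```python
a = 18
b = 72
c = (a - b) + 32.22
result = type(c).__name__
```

a is int; b is int; c is float; result = 'float'

'float'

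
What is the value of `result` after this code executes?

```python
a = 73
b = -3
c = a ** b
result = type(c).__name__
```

a is int; b is int; c is float; result = 'float'

'float'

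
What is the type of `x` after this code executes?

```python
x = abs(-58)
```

abs() of int returns int

int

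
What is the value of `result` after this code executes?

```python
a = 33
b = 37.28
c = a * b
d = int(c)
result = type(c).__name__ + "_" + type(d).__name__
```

a is int; b is float; c is float; d is int; result = 'float_int'

'float_int'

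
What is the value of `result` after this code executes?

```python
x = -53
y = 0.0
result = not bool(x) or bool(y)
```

x = -53; y = 0.0; result = False

False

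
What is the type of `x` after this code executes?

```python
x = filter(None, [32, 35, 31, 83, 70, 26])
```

filter() returns a filter object

filter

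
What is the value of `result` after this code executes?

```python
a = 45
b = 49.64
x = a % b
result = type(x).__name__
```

a is int; b is float; x is float; result = 'float'

'float'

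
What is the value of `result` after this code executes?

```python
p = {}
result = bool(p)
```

p = {}; result = False

False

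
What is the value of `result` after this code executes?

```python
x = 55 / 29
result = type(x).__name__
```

x is float; result = 'float'

'float'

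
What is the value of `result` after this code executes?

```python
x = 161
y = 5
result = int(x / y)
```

x = 161; y = 5; result = 32

32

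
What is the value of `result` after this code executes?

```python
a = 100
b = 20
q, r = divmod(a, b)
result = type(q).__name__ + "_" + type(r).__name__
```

a is int; b is int; q is int; r is int; result = 'int_int'

'int_int'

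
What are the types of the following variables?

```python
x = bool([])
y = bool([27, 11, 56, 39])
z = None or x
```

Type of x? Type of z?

bool() returns bool; None or bool returns the bool

bool, bool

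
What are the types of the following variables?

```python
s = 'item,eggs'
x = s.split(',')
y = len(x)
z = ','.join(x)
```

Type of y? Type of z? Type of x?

len() returns int; str.join() returns str; str.split() returns list

int, str, list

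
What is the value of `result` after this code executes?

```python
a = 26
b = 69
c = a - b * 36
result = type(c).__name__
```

a is int; b is int; c is int; result = 'int'

'int'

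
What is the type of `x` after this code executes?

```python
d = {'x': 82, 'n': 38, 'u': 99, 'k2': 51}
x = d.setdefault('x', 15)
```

dict.setdefault() returns the (existing or default) value

int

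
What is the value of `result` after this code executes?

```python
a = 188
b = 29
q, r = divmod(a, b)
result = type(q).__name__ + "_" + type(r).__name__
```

a is int; b is int; q is int; r is int; result = 'int_int'

'int_int'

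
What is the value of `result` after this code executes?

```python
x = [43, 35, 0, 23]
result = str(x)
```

x = [43, 35, 0, 23]; result = '[43, 35, 0, 23]'

'[43, 35, 0, 23]'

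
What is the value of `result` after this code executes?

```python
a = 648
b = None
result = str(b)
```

a = 648; b = None; result = 'None'

'None'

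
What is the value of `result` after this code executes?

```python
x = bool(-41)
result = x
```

x = True; result = True

True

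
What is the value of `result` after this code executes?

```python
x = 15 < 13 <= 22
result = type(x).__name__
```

x is bool; result = 'bool'

'bool'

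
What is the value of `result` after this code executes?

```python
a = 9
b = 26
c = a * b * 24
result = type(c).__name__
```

a is int; b is int; c is int; result = 'int'

'int'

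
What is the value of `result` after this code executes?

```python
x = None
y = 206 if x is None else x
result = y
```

x = None; y = 206; result = 206

206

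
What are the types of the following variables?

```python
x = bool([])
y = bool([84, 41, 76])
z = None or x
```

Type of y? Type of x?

bool() returns bool; bool() returns bool

bool, bool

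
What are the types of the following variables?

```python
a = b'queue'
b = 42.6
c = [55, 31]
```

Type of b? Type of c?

b is assigned a number with a decimal point, so it is a float; c is assigned a list literal (square brackets)

float, list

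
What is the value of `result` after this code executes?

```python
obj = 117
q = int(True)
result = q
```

obj = 117; q = 1; result = 1

1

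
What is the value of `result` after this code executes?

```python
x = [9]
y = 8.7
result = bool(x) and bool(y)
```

x = [9]; y = 8.7; result = True

True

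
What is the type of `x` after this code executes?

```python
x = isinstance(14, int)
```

isinstance() returns bool

bool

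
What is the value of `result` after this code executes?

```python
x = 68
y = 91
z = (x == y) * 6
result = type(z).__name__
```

x is int; y is int; z is int; result = 'int'

'int'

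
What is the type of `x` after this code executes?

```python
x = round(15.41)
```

round() with no decimal places returns int

int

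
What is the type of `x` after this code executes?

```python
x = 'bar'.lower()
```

str.lower() returns str

str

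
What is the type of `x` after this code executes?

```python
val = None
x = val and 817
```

'and' returns first falsy value (None)

NoneType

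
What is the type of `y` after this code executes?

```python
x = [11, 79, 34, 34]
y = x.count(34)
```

list.count() returns int

int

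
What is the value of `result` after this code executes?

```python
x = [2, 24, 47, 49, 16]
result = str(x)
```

x = [2, 24, 47, 49, 16]; result = '[2, 24, 47, 49, 16]'

'[2, 24, 47, 49, 16]'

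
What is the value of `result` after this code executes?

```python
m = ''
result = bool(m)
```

m = ''; result = False

False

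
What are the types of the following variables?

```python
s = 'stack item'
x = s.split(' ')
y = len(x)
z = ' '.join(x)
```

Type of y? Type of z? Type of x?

len() returns int; str.join() returns str; str.split() returns list

int, str, list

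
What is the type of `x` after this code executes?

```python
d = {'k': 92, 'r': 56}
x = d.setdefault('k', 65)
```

dict.setdefault() returns the (existing or default) value

int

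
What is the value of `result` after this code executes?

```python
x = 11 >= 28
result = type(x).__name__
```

x is bool; result = 'bool'

'bool'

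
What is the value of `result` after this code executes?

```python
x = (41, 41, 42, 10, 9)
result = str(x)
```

x = (41, 41, 42, 10, 9); result = '(41, 41, 42, 10, 9)'

'(41, 41, 42, 10, 9)'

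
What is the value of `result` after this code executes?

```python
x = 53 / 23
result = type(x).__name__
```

x is float; result = 'float'

'float'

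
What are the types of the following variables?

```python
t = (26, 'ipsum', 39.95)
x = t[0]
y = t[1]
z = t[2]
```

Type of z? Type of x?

tuple[2] is float; tuple[0] is int

float, int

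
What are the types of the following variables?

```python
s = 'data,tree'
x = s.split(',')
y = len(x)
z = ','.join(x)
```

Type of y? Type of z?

len() returns int; str.join() returns str

int, str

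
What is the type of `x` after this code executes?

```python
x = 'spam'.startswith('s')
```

str.startswith() returns bool

bool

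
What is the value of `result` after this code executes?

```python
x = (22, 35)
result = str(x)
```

x = (22, 35); result = '(22, 35)'

'(22, 35)'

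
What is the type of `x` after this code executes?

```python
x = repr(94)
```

repr() returns str

str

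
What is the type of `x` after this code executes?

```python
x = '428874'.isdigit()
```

str.isdigit() returns bool

bool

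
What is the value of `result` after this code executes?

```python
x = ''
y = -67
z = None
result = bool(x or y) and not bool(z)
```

x = ''; y = -67; z = None; result = True

True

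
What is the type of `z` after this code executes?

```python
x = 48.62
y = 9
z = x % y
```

float % int = float

float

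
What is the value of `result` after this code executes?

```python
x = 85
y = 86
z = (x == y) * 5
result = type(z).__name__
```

x is int; y is int; z is int; result = 'int'

'int'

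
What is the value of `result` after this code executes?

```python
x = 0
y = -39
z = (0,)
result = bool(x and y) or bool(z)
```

x = 0; y = -39; z = (0,); result = True

True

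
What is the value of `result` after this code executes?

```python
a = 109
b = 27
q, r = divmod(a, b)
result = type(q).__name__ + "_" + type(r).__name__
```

a is int; b is int; q is int; r is int; result = 'int_int'

'int_int'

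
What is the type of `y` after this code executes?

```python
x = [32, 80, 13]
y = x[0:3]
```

Slicing a list returns a list

list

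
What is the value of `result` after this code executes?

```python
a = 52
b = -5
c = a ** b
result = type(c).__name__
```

a is int; b is int; c is float; result = 'float'

'float'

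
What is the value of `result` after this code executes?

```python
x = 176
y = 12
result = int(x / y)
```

x = 176; y = 12; result = 14

14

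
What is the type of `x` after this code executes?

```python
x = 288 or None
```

'or' returns first truthy value

int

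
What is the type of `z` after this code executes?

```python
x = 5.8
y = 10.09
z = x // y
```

float // float = float

float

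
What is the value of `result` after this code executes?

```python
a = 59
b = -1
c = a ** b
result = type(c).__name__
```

a is int; b is int; c is float; result = 'float'

'float'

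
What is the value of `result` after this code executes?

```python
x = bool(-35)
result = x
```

x = True; result = True

True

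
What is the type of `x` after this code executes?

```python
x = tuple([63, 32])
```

tuple() constructor returns tuple

tuple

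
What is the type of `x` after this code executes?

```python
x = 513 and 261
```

'and' with truthy values returns last operand (int)

int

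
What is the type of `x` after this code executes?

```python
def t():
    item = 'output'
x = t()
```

Function without return returns None

NoneType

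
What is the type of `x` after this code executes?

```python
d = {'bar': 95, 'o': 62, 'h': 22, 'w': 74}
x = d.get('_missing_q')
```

dict.get() returns None when key not found

NoneType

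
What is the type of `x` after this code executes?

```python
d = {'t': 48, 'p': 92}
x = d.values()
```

.values() returns dict_values view

dict_values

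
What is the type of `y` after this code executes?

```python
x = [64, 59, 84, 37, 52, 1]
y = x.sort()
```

list.sort() returns None (mutates in place)

NoneType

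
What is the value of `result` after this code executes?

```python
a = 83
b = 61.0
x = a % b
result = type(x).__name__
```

a is int; b is float; x is float; result = 'float'

'float'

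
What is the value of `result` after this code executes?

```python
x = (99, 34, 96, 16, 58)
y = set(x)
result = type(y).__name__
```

x is tuple; y is set; result = 'set'

'set'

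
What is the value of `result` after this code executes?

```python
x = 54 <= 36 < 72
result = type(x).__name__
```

x is bool; result = 'bool'

'bool'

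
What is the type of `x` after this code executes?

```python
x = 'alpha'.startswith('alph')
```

str.startswith() returns bool

bool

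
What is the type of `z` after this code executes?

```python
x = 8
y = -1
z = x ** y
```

int ** negative = float

float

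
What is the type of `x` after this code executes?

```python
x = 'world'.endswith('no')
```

str.endswith() returns bool

bool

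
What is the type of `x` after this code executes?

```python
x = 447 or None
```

'or' returns first truthy value

int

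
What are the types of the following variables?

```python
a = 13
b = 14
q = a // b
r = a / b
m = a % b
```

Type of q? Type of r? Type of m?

// returns int; / returns float; % of ints returns int

int, float, int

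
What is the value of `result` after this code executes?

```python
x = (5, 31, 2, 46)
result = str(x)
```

x = (5, 31, 2, 46); result = '(5, 31, 2, 46)'

'(5, 31, 2, 46)'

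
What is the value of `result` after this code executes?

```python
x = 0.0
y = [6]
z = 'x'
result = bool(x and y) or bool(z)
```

x = 0.0; y = [6]; z = 'x'; result = True

True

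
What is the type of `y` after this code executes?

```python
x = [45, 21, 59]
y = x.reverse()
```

list.reverse() returns None

NoneType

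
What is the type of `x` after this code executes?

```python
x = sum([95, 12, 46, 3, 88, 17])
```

sum() of ints returns int

int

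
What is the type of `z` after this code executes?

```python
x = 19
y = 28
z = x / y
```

int / int = float

float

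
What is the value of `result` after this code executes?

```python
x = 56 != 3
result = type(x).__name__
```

x is bool; result = 'bool'

'bool'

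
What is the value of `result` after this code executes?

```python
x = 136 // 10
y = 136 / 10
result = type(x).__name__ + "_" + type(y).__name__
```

x is int; y is float; result = 'int_float'

'int_float'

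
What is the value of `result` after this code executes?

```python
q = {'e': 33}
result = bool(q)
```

q = {'e': 33}; result = True

True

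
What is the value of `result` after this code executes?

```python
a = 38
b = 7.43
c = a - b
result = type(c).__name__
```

a is int; b is float; c is float; result = 'float'

'float'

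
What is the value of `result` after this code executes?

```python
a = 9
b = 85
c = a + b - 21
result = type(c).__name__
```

a is int; b is int; c is int; result = 'int'

'int'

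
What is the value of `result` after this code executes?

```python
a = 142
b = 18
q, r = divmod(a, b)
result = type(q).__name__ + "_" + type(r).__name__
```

a is int; b is int; q is int; r is int; result = 'int_int'

'int_int'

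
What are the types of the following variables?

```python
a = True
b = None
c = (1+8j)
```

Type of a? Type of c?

a is assigned the constant True, which has type bool; c is assigned (1+8j), an int plus an imaginary literal (j suffix), which evaluates to complex

bool, complex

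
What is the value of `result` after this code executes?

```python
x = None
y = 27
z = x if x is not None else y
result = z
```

x = None; y = 27; z = 27; result = 27

27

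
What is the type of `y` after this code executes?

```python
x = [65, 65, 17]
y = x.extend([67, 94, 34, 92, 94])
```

list.extend() returns None

NoneType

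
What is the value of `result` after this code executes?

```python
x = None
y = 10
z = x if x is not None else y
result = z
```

x = None; y = 10; z = 10; result = 10

10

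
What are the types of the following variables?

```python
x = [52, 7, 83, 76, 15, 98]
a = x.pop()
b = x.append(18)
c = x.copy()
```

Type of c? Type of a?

copy() returns list; pop() returns element

list, int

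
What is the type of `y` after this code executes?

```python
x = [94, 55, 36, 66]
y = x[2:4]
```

Slicing a list returns a list

list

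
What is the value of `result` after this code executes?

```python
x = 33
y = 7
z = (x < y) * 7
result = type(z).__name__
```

x is int; y is int; z is int; result = 'int'

'int'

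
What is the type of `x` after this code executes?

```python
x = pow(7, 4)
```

pow(int, int) returns int

int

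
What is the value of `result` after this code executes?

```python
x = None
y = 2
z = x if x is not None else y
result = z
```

x = None; y = 2; z = 2; result = 2

2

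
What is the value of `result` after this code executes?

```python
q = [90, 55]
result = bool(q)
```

q = [90, 55]; result = True

True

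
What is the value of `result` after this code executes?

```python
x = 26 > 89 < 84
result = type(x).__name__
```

x is bool; result = 'bool'

'bool'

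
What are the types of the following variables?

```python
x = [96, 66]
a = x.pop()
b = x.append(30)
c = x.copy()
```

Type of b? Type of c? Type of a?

append() returns None; copy() returns list; pop() returns element

NoneType, list, int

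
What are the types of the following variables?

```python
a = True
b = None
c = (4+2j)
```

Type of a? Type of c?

a is assigned the constant True, which has type bool; c is assigned (4+2j), an int plus an imaginary literal (j suffix), which evaluates to complex

bool, complex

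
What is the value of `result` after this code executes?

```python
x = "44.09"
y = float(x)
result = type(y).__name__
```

x is str; y is float; result = 'float'

'float'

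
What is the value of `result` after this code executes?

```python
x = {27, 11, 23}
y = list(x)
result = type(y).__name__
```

x is set; y is list; result = 'list'

'list'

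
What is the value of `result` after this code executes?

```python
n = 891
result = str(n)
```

n = 891; result = '891'

'891'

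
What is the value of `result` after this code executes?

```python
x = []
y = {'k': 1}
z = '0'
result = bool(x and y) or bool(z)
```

x = []; y = {'k': 1}; z = '0'; result = True

True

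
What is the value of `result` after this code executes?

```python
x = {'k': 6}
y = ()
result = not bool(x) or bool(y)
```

x = {'k': 6}; y = (); result = False

False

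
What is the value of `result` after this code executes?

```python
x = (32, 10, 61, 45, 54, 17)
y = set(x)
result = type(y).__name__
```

x is tuple; y is set; result = 'set'

'set'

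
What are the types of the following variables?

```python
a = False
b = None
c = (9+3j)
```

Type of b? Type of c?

b is assigned None, whose type is NoneType; c is assigned (9+3j), an int plus an imaginary literal (j suffix), which evaluates to complex

NoneType, complex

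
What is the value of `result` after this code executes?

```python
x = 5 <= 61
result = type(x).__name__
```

x is bool; result = 'bool'

'bool'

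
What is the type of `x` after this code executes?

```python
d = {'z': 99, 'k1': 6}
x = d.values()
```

.values() returns dict_values view

dict_values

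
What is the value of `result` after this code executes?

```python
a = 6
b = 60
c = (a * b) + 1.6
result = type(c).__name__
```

a is int; b is int; c is float; result = 'float'

'float'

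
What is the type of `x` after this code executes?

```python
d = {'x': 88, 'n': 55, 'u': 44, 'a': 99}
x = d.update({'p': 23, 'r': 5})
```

dict.update() returns None

NoneType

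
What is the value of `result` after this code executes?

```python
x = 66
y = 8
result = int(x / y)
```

x = 66; y = 8; result = 8

8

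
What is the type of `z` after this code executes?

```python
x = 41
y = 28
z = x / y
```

int / int = float

float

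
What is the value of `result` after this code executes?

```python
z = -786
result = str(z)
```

z = -786; result = '-786'

'-786'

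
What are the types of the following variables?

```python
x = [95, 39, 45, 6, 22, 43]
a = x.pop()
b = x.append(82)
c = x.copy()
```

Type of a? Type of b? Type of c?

pop() returns element; append() returns None; copy() returns list

int, NoneType, list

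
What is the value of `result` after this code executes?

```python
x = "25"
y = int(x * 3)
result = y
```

x = '25'; y = 252525; result = 252525

252525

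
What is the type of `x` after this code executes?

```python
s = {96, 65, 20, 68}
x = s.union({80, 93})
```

set.union() returns a new set

set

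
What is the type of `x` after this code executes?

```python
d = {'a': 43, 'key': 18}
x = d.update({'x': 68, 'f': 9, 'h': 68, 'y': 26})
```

dict.update() returns None

NoneType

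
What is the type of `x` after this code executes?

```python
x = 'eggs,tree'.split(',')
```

str.split() returns list

list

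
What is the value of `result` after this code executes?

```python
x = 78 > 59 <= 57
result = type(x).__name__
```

x is bool; result = 'bool'

'bool'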